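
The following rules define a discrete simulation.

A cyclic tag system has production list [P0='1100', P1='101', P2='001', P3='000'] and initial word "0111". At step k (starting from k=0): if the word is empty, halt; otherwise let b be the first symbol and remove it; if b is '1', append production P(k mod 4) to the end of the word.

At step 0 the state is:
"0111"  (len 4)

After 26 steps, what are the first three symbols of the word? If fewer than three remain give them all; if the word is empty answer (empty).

k=0  "0111"  (len 4)
k=1  "111"  (len 3)
k=2  "11101"  (len 5)
k=3  "1101001"  (len 7)
k=4  "101001000"  (len 9)
k=5  "010010001100"  (len 12)
k=6  "10010001100"  (len 11)
k=7  "0010001100001"  (len 13)
k=8  "010001100001"  (len 12)
k=9  "10001100001"  (len 11)
k=10  "0001100001101"  (len 13)
k=11  "001100001101"  (len 12)
k=12  "01100001101"  (len 11)
k=13  "1100001101"  (len 10)
k=14  "100001101101"  (len 12)
k=15  "00001101101001"  (len 14)
k=16  "0001101101001"  (len 13)
k=17  "001101101001"  (len 12)
k=18  "01101101001"  (len 11)
k=19  "1101101001"  (len 10)
k=20  "101101001000"  (len 12)
k=21  "011010010001100"  (len 15)
k=22  "11010010001100"  (len 14)
k=23  "1010010001100001"  (len 16)
k=24  "010010001100001000"  (len 18)
k=25  "10010001100001000"  (len 17)
k=26  "0010001100001000101"  (len 19)

001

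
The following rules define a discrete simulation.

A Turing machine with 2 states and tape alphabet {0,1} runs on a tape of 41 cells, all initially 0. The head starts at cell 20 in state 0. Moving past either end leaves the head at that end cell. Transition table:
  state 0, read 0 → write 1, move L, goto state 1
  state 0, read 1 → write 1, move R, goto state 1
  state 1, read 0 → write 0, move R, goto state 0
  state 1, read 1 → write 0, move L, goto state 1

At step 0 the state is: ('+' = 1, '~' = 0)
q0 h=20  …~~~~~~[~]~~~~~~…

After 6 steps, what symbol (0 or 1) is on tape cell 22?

1

t=0: q0 h=20  …~~~~~~[~]~~~~~~…
t=1: q1 h=19  …~~~~~~[~]+~~~~~…
t=2: q0 h=20  …~~~~~~[+]~~~~~~…
t=3: q1 h=21  …~~~~~+[~]~~~~~~…
t=4: q0 h=22  …~~~~+~[~]~~~~~~…
t=5: q1 h=21  …~~~~~+[~]+~~~~~…
t=6: q0 h=22  …~~~~+~[+]~~~~~~…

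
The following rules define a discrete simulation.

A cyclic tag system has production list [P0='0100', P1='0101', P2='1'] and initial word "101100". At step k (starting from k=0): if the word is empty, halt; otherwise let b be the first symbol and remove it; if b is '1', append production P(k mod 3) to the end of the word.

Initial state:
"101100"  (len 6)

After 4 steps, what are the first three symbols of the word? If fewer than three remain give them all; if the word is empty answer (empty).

[0] "101100"  (len 6)
[1] "011000100"  (len 9)
[2] "11000100"  (len 8)
[3] "10001001"  (len 8)
[4] "00010010100"  (len 11)

000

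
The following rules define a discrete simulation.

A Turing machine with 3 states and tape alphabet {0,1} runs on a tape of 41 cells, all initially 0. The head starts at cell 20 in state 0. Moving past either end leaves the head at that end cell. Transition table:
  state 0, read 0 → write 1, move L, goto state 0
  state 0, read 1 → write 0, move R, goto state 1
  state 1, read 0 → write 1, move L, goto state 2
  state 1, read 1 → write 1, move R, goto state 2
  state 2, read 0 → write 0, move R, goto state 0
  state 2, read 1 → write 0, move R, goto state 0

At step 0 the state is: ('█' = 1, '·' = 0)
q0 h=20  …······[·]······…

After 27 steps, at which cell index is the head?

6

gen 0: q0 h=20  …······[·]······…
gen 1: q0 h=19  …······[·]█·····…
gen 2: q0 h=18  …······[·]██····…
gen 3: q0 h=17  …······[·]███···…
gen 4: q0 h=16  …······[·]████··…
gen 5: q0 h=15  …······[·]█████·…
gen 6: q0 h=14  …······[·]██████…
gen 7: q0 h=13  …······[·]██████…
gen 8: q0 h=12  …······[·]██████…
gen 9: q0 h=11  …······[·]██████…
gen 10: q0 h=10  …······[·]██████…
gen 11: q0 h= 9  …······[·]██████…
gen 12: q0 h= 8  …······[·]██████…
gen 13: q0 h= 7  …······[·]██████…
gen 14: q0 h= 6  |······[·]██████…
gen 15: q0 h= 5  |·····[·]██████…
gen 16: q0 h= 4  |····[·]██████…
gen 17: q0 h= 3  |···[·]██████…
gen 18: q0 h= 2  |··[·]██████…
gen 19: q0 h= 1  |·[·]██████…
gen 20: q0 h= 0  |[·]██████…
gen 21: q0 h= 0  |[█]██████…
gen 22: q1 h= 1  |·[█]██████…
gen 23: q2 h= 2  |·█[█]██████…
gen 24: q0 h= 3  |·█·[█]██████…
gen 25: q1 h= 4  |·█··[█]██████…
gen 26: q2 h= 5  |·█··█[█]██████…
gen 27: q0 h= 6  |·█··█·[█]██████…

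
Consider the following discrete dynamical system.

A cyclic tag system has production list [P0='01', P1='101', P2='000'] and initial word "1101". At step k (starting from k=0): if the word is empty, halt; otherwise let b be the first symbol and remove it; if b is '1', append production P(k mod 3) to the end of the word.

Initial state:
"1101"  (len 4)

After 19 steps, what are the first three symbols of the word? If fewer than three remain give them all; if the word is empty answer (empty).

101

step 0: "1101"  (len 4)
step 1: "10101"  (len 5)
step 2: "0101101"  (len 7)
step 3: "101101"  (len 6)
step 4: "0110101"  (len 7)
step 5: "110101"  (len 6)
step 6: "10101000"  (len 8)
step 7: "010100001"  (len 9)
step 8: "10100001"  (len 8)
step 9: "0100001000"  (len 10)
step 10: "100001000"  (len 9)
step 11: "00001000101"  (len 11)
step 12: "0001000101"  (len 10)
step 13: "001000101"  (len 9)
step 14: "01000101"  (len 8)
step 15: "1000101"  (len 7)
step 16: "00010101"  (len 8)
step 17: "0010101"  (len 7)
step 18: "010101"  (len 6)
step 19: "10101"  (len 5)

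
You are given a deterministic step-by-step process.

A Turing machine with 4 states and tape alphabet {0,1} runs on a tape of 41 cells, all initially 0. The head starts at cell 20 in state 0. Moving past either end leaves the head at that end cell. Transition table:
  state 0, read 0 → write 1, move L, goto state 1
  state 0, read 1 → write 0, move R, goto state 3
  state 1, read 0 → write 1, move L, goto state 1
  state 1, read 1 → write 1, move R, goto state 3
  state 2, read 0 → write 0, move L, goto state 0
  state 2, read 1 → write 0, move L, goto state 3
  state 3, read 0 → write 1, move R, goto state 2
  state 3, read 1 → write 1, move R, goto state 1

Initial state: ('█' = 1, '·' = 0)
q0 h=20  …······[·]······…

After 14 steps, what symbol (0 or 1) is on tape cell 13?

1

gen 0: q0 h=20  …······[·]······…
gen 1: q1 h=19  …······[·]█·····…
gen 2: q1 h=18  …······[·]██····…
gen 3: q1 h=17  …······[·]███···…
gen 4: q1 h=16  …······[·]████··…
gen 5: q1 h=15  …······[·]█████·…
gen 6: q1 h=14  …······[·]██████…
gen 7: q1 h=13  …······[·]██████…
gen 8: q1 h=12  …······[·]██████…
gen 9: q1 h=11  …······[·]██████…
gen 10: q1 h=10  …······[·]██████…
gen 11: q1 h= 9  …······[·]██████…
gen 12: q1 h= 8  …······[·]██████…
gen 13: q1 h= 7  …······[·]██████…
gen 14: q1 h= 6  |······[·]██████…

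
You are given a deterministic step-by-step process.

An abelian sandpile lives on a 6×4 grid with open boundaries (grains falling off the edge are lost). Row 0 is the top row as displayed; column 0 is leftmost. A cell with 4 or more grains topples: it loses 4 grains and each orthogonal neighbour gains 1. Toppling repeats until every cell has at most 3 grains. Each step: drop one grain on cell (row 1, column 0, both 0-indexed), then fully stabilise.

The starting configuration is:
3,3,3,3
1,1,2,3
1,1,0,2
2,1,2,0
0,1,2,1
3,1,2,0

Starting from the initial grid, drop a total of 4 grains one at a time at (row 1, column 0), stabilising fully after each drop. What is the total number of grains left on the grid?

34

t=0: 3,3,3,3
1,1,2,3
1,1,0,2
2,1,2,0
0,1,2,1
3,1,2,0
t=1: 3,3,3,3
2,1,2,3
1,1,0,2
2,1,2,0
0,1,2,1
3,1,2,0
t=2: 3,3,3,3
3,1,2,3
1,1,0,2
2,1,2,0
0,1,2,1
3,1,2,0
t=3: 1,2,2,1
2,0,1,1
2,2,1,3
2,1,2,0
0,1,2,1
3,1,2,0
t=4: 1,2,2,1
3,0,1,1
2,2,1,3
2,1,2,0
0,1,2,1
3,1,2,0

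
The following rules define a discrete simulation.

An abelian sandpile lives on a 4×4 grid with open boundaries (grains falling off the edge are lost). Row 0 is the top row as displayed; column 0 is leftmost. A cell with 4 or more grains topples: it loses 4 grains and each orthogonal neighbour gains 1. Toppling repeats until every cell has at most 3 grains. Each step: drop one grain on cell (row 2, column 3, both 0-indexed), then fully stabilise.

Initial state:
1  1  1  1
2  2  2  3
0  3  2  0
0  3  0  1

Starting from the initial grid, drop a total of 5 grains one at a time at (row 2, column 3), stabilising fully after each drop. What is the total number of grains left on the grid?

25

k=0  1  1  1  1
2  2  2  3
0  3  2  0
0  3  0  1
k=1  1  1  1  1
2  2  2  3
0  3  2  1
0  3  0  1
k=2  1  1  1  1
2  2  2  3
0  3  2  2
0  3  0  1
k=3  1  1  1  1
2  2  2  3
0  3  2  3
0  3  0  1
k=4  1  1  1  2
2  2  3  0
0  3  3  1
0  3  0  2
k=5  1  1  1  2
2  2  3  0
0  3  3  2
0  3  0  2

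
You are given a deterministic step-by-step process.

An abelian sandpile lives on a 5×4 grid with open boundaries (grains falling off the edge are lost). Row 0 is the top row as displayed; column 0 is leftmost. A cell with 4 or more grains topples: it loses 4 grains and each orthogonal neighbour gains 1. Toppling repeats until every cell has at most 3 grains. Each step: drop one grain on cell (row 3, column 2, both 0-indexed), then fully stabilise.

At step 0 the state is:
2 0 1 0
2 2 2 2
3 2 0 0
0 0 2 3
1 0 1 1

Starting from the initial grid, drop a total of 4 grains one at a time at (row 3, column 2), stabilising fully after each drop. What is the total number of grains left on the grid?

27

[0] 2 0 1 0
2 2 2 2
3 2 0 0
0 0 2 3
1 0 1 1
[1] 2 0 1 0
2 2 2 2
3 2 0 0
0 0 3 3
1 0 1 1
[2] 2 0 1 0
2 2 2 2
3 2 1 1
0 1 1 0
1 0 2 2
[3] 2 0 1 0
2 2 2 2
3 2 1 1
0 1 2 0
1 0 2 2
[4] 2 0 1 0
2 2 2 2
3 2 1 1
0 1 3 0
1 0 2 2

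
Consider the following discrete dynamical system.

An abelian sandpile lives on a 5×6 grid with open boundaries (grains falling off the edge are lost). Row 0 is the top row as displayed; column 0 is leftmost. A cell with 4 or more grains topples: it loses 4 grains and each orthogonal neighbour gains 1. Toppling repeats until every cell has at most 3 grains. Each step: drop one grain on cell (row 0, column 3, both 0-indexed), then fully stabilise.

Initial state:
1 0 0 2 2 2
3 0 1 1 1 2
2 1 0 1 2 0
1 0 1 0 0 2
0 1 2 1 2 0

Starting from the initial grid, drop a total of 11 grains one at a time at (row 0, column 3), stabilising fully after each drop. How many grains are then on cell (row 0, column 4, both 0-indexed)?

1

step 0: 1 0 0 2 2 2
3 0 1 1 1 2
2 1 0 1 2 0
1 0 1 0 0 2
0 1 2 1 2 0
step 1: 1 0 0 3 2 2
3 0 1 1 1 2
2 1 0 1 2 0
1 0 1 0 0 2
0 1 2 1 2 0
step 2: 1 0 1 0 3 2
3 0 1 2 1 2
2 1 0 1 2 0
1 0 1 0 0 2
0 1 2 1 2 0
step 3: 1 0 1 1 3 2
3 0 1 2 1 2
2 1 0 1 2 0
1 0 1 0 0 2
0 1 2 1 2 0
step 4: 1 0 1 2 3 2
3 0 1 2 1 2
2 1 0 1 2 0
1 0 1 0 0 2
0 1 2 1 2 0
step 5: 1 0 1 3 3 2
3 0 1 2 1 2
2 1 0 1 2 0
1 0 1 0 0 2
0 1 2 1 2 0
step 6: 1 0 2 1 0 3
3 0 1 3 2 2
2 1 0 1 2 0
1 0 1 0 0 2
0 1 2 1 2 0
step 7: 1 0 2 2 0 3
3 0 1 3 2 2
2 1 0 1 2 0
1 0 1 0 0 2
0 1 2 1 2 0
step 8: 1 0 2 3 0 3
3 0 1 3 2 2
2 1 0 1 2 0
1 0 1 0 0 2
0 1 2 1 2 0
step 9: 1 0 3 1 1 3
3 0 2 0 3 2
2 1 0 2 2 0
1 0 1 0 0 2
0 1 2 1 2 0
step 10: 1 0 3 2 1 3
3 0 2 0 3 2
2 1 0 2 2 0
1 0 1 0 0 2
0 1 2 1 2 0
step 11: 1 0 3 3 1 3
3 0 2 0 3 2
2 1 0 2 2 0
1 0 1 0 0 2
0 1 2 1 2 0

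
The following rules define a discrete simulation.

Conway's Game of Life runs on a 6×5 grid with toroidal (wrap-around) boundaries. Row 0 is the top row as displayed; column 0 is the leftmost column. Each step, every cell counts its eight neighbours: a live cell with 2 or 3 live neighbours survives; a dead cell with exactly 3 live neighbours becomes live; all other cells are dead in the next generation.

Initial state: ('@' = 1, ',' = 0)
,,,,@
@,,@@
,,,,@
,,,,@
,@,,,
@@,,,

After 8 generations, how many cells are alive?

step 0: ,,,,@
@,,@@
,,,,@
,,,,@
,@,,,
@@,,,
step 1: ,@,@,
@,,@,
,,,,,
@,,,,
,@,,,
@@,,,
step 2: ,@,,,
,,@,@
,,,,@
,,,,,
,@,,,
@@,,,
step 3: ,@@,,
@,,@,
,,,@,
,,,,,
@@,,,
@@@,,
step 4: ,,,@@
,@,@@
,,,,@
,,,,,
@,@,,
,,,,,
step 5: @,@@@
,,@,,
@,,@@
,,,,,
,,,,,
,,,@@
step 6: @@@,,
,,@,,
,,,@@
,,,,@
,,,,,
@,@,,
step 7: @,@@,
@,@,@
,,,@@
,,,@@
,,,,,
@,@,,
step 8: @,@,,
@,@,,
,,@,,
,,,@@
,,,@@
,,@@@

12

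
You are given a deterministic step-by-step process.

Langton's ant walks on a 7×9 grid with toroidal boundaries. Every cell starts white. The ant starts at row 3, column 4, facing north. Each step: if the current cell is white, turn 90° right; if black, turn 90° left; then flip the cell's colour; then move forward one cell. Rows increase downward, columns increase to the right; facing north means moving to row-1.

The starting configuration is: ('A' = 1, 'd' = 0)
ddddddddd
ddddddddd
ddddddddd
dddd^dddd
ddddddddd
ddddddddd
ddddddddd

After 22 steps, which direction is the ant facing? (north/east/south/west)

0) ddddddddd
ddddddddd
ddddddddd
dddd^dddd
ddddddddd
ddddddddd
ddddddddd
1) ddddddddd
ddddddddd
ddddddddd
ddddA>ddd
ddddddddd
ddddddddd
ddddddddd
2) ddddddddd
ddddddddd
ddddddddd
ddddAAddd
dddddvddd
ddddddddd
ddddddddd
3) ddddddddd
ddddddddd
ddddddddd
ddddAAddd
dddd<Addd
ddddddddd
ddddddddd
4) ddddddddd
ddddddddd
ddddddddd
dddd^Addd
ddddAAddd
ddddddddd
ddddddddd
5) ddddddddd
ddddddddd
ddddddddd
ddd<dAddd
ddddAAddd
ddddddddd
ddddddddd
6) ddddddddd
ddddddddd
ddd^ddddd
dddAdAddd
ddddAAddd
ddddddddd
ddddddddd
7) ddddddddd
ddddddddd
dddA>dddd
dddAdAddd
ddddAAddd
ddddddddd
ddddddddd
8) ddddddddd
ddddddddd
dddAAdddd
dddAvAddd
ddddAAddd
ddddddddd
ddddddddd
9) ddddddddd
ddddddddd
dddAAdddd
ddd<AAddd
ddddAAddd
ddddddddd
ddddddddd
10) ddddddddd
ddddddddd
dddAAdddd
ddddAAddd
dddvAAddd
ddddddddd
ddddddddd
11) ddddddddd
ddddddddd
dddAAdddd
ddddAAddd
dd<AAAddd
ddddddddd
ddddddddd
12) ddddddddd
ddddddddd
dddAAdddd
dd^dAAddd
ddAAAAddd
ddddddddd
ddddddddd
13) ddddddddd
ddddddddd
dddAAdddd
ddA>AAddd
ddAAAAddd
ddddddddd
ddddddddd
14) ddddddddd
ddddddddd
dddAAdddd
ddAAAAddd
ddAvAAddd
ddddddddd
ddddddddd
15) ddddddddd
ddddddddd
dddAAdddd
ddAAAAddd
ddAd>Addd
ddddddddd
ddddddddd
16) ddddddddd
ddddddddd
dddAAdddd
ddAA^Addd
ddAddAddd
ddddddddd
ddddddddd
17) ddddddddd
ddddddddd
dddAAdddd
ddA<dAddd
ddAddAddd
ddddddddd
ddddddddd
18) ddddddddd
ddddddddd
dddAAdddd
ddAddAddd
ddAvdAddd
ddddddddd
ddddddddd
19) ddddddddd
ddddddddd
dddAAdddd
ddAddAddd
dd<AdAddd
ddddddddd
ddddddddd
20) ddddddddd
ddddddddd
dddAAdddd
ddAddAddd
dddAdAddd
ddvdddddd
ddddddddd
21) ddddddddd
ddddddddd
dddAAdddd
ddAddAddd
dddAdAddd
d<Adddddd
ddddddddd
22) ddddddddd
ddddddddd
dddAAdddd
ddAddAddd
d^dAdAddd
dAAdddddd
ddddddddd

north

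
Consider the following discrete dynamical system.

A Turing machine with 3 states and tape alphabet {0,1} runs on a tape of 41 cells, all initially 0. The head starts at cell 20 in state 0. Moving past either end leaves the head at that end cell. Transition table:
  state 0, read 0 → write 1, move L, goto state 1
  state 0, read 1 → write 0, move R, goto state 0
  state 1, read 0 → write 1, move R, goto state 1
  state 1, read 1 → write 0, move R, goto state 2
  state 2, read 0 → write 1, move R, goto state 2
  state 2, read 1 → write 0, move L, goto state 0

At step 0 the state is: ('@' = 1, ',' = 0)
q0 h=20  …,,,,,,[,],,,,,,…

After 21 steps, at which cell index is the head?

0) q0 h=20  …,,,,,,[,],,,,,,…
1) q1 h=19  …,,,,,,[,]@,,,,,…
2) q1 h=20  …,,,,,@[@],,,,,,…
3) q2 h=21  …,,,,@,[,],,,,,,…
4) q2 h=22  …,,,@,@[,],,,,,,…
5) q2 h=23  …,,@,@@[,],,,,,,…
6) q2 h=24  …,@,@@@[,],,,,,,…
7) q2 h=25  …@,@@@@[,],,,,,,…
8) q2 h=26  …,@@@@@[,],,,,,,…
9) q2 h=27  …@@@@@@[,],,,,,,…
10) q2 h=28  …@@@@@@[,],,,,,,…
11) q2 h=29  …@@@@@@[,],,,,,,…
12) q2 h=30  …@@@@@@[,],,,,,,…
13) q2 h=31  …@@@@@@[,],,,,,,…
14) q2 h=32  …@@@@@@[,],,,,,,…
15) q2 h=33  …@@@@@@[,],,,,,,…
16) q2 h=34  …@@@@@@[,],,,,,,|
17) q2 h=35  …@@@@@@[,],,,,,|
18) q2 h=36  …@@@@@@[,],,,,|
19) q2 h=37  …@@@@@@[,],,,|
20) q2 h=38  …@@@@@@[,],,|
21) q2 h=39  …@@@@@@[,],|

39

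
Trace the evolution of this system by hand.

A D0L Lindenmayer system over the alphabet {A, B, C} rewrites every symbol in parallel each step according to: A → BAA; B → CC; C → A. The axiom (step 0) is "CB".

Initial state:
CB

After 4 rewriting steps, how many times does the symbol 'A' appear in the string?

18

[0] CB
[1] ACC
[2] BAAAA
[3] CCBAABAABAABAA
[4] AACCBAABAACCBAABAACCBAABAACCBAABAA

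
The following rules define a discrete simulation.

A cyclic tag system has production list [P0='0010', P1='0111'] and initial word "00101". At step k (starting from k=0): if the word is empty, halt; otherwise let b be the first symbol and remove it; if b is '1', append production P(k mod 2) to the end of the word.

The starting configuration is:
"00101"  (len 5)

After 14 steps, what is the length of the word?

7

[0] "00101"  (len 5)
[1] "0101"  (len 4)
[2] "101"  (len 3)
[3] "010010"  (len 6)
[4] "10010"  (len 5)
[5] "00100010"  (len 8)
[6] "0100010"  (len 7)
[7] "100010"  (len 6)
[8] "000100111"  (len 9)
[9] "00100111"  (len 8)
[10] "0100111"  (len 7)
[11] "100111"  (len 6)
[12] "001110111"  (len 9)
[13] "01110111"  (len 8)
[14] "1110111"  (len 7)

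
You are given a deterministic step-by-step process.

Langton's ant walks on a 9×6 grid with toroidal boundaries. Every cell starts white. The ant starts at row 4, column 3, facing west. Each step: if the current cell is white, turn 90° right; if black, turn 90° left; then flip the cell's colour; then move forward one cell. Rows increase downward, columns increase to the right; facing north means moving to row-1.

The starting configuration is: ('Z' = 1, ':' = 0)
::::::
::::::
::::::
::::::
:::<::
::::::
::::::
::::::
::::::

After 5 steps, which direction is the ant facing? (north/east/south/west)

0) ::::::
::::::
::::::
::::::
:::<::
::::::
::::::
::::::
::::::
1) ::::::
::::::
::::::
:::^::
:::Z::
::::::
::::::
::::::
::::::
2) ::::::
::::::
::::::
:::Z>:
:::Z::
::::::
::::::
::::::
::::::
3) ::::::
::::::
::::::
:::ZZ:
:::Zv:
::::::
::::::
::::::
::::::
4) ::::::
::::::
::::::
:::ZZ:
:::<Z:
::::::
::::::
::::::
::::::
5) ::::::
::::::
::::::
:::ZZ:
::::Z:
:::v::
::::::
::::::
::::::

south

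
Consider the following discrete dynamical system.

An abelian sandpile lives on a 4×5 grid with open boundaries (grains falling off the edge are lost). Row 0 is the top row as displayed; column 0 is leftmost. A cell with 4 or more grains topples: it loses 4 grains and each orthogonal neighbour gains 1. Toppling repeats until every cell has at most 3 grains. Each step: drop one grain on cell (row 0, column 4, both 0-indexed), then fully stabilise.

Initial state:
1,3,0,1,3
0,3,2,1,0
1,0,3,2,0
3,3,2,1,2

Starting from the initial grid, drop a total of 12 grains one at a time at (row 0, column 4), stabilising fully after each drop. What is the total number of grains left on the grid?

k=0  1,3,0,1,3
0,3,2,1,0
1,0,3,2,0
3,3,2,1,2
k=1  1,3,0,2,0
0,3,2,1,1
1,0,3,2,0
3,3,2,1,2
k=2  1,3,0,2,1
0,3,2,1,1
1,0,3,2,0
3,3,2,1,2
k=3  1,3,0,2,2
0,3,2,1,1
1,0,3,2,0
3,3,2,1,2
k=4  1,3,0,2,3
0,3,2,1,1
1,0,3,2,0
3,3,2,1,2
k=5  1,3,0,3,0
0,3,2,1,2
1,0,3,2,0
3,3,2,1,2
k=6  1,3,0,3,1
0,3,2,1,2
1,0,3,2,0
3,3,2,1,2
k=7  1,3,0,3,2
0,3,2,1,2
1,0,3,2,0
3,3,2,1,2
k=8  1,3,0,3,3
0,3,2,1,2
1,0,3,2,0
3,3,2,1,2
k=9  1,3,1,0,1
0,3,2,2,3
1,0,3,2,0
3,3,2,1,2
k=10  1,3,1,0,2
0,3,2,2,3
1,0,3,2,0
3,3,2,1,2
k=11  1,3,1,0,3
0,3,2,2,3
1,0,3,2,0
3,3,2,1,2
k=12  1,3,1,1,1
0,3,2,3,0
1,0,3,2,1
3,3,2,1,2

33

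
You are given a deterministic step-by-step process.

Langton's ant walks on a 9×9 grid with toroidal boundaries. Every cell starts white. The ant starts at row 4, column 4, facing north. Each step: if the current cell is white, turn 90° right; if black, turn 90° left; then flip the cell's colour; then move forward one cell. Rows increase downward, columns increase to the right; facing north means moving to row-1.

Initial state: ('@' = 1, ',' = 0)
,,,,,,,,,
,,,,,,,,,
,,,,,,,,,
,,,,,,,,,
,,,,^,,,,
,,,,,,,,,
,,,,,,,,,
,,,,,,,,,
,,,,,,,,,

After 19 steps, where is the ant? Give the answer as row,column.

t=0: ,,,,,,,,,
,,,,,,,,,
,,,,,,,,,
,,,,,,,,,
,,,,^,,,,
,,,,,,,,,
,,,,,,,,,
,,,,,,,,,
,,,,,,,,,
t=1: ,,,,,,,,,
,,,,,,,,,
,,,,,,,,,
,,,,,,,,,
,,,,@>,,,
,,,,,,,,,
,,,,,,,,,
,,,,,,,,,
,,,,,,,,,
t=2: ,,,,,,,,,
,,,,,,,,,
,,,,,,,,,
,,,,,,,,,
,,,,@@,,,
,,,,,v,,,
,,,,,,,,,
,,,,,,,,,
,,,,,,,,,
t=3: ,,,,,,,,,
,,,,,,,,,
,,,,,,,,,
,,,,,,,,,
,,,,@@,,,
,,,,<@,,,
,,,,,,,,,
,,,,,,,,,
,,,,,,,,,
t=4: ,,,,,,,,,
,,,,,,,,,
,,,,,,,,,
,,,,,,,,,
,,,,^@,,,
,,,,@@,,,
,,,,,,,,,
,,,,,,,,,
,,,,,,,,,
t=5: ,,,,,,,,,
,,,,,,,,,
,,,,,,,,,
,,,,,,,,,
,,,<,@,,,
,,,,@@,,,
,,,,,,,,,
,,,,,,,,,
,,,,,,,,,
t=6: ,,,,,,,,,
,,,,,,,,,
,,,,,,,,,
,,,^,,,,,
,,,@,@,,,
,,,,@@,,,
,,,,,,,,,
,,,,,,,,,
,,,,,,,,,
t=7: ,,,,,,,,,
,,,,,,,,,
,,,,,,,,,
,,,@>,,,,
,,,@,@,,,
,,,,@@,,,
,,,,,,,,,
,,,,,,,,,
,,,,,,,,,
t=8: ,,,,,,,,,
,,,,,,,,,
,,,,,,,,,
,,,@@,,,,
,,,@v@,,,
,,,,@@,,,
,,,,,,,,,
,,,,,,,,,
,,,,,,,,,
t=9: ,,,,,,,,,
,,,,,,,,,
,,,,,,,,,
,,,@@,,,,
,,,<@@,,,
,,,,@@,,,
,,,,,,,,,
,,,,,,,,,
,,,,,,,,,
t=10: ,,,,,,,,,
,,,,,,,,,
,,,,,,,,,
,,,@@,,,,
,,,,@@,,,
,,,v@@,,,
,,,,,,,,,
,,,,,,,,,
,,,,,,,,,
t=11: ,,,,,,,,,
,,,,,,,,,
,,,,,,,,,
,,,@@,,,,
,,,,@@,,,
,,<@@@,,,
,,,,,,,,,
,,,,,,,,,
,,,,,,,,,
t=12: ,,,,,,,,,
,,,,,,,,,
,,,,,,,,,
,,,@@,,,,
,,^,@@,,,
,,@@@@,,,
,,,,,,,,,
,,,,,,,,,
,,,,,,,,,
t=13: ,,,,,,,,,
,,,,,,,,,
,,,,,,,,,
,,,@@,,,,
,,@>@@,,,
,,@@@@,,,
,,,,,,,,,
,,,,,,,,,
,,,,,,,,,
t=14: ,,,,,,,,,
,,,,,,,,,
,,,,,,,,,
,,,@@,,,,
,,@@@@,,,
,,@v@@,,,
,,,,,,,,,
,,,,,,,,,
,,,,,,,,,
t=15: ,,,,,,,,,
,,,,,,,,,
,,,,,,,,,
,,,@@,,,,
,,@@@@,,,
,,@,>@,,,
,,,,,,,,,
,,,,,,,,,
,,,,,,,,,
t=16: ,,,,,,,,,
,,,,,,,,,
,,,,,,,,,
,,,@@,,,,
,,@@^@,,,
,,@,,@,,,
,,,,,,,,,
,,,,,,,,,
,,,,,,,,,
t=17: ,,,,,,,,,
,,,,,,,,,
,,,,,,,,,
,,,@@,,,,
,,@<,@,,,
,,@,,@,,,
,,,,,,,,,
,,,,,,,,,
,,,,,,,,,
t=18: ,,,,,,,,,
,,,,,,,,,
,,,,,,,,,
,,,@@,,,,
,,@,,@,,,
,,@v,@,,,
,,,,,,,,,
,,,,,,,,,
,,,,,,,,,
t=19: ,,,,,,,,,
,,,,,,,,,
,,,,,,,,,
,,,@@,,,,
,,@,,@,,,
,,<@,@,,,
,,,,,,,,,
,,,,,,,,,
,,,,,,,,,

5,2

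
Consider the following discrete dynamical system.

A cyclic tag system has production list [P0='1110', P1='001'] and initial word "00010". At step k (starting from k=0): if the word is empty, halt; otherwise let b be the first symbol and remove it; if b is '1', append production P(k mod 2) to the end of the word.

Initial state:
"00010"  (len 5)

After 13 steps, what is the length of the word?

9

k=0  "00010"  (len 5)
k=1  "0010"  (len 4)
k=2  "010"  (len 3)
k=3  "10"  (len 2)
k=4  "0001"  (len 4)
k=5  "001"  (len 3)
k=6  "01"  (len 2)
k=7  "1"  (len 1)
k=8  "001"  (len 3)
k=9  "01"  (len 2)
k=10  "1"  (len 1)
k=11  "1110"  (len 4)
k=12  "110001"  (len 6)
k=13  "100011110"  (len 9)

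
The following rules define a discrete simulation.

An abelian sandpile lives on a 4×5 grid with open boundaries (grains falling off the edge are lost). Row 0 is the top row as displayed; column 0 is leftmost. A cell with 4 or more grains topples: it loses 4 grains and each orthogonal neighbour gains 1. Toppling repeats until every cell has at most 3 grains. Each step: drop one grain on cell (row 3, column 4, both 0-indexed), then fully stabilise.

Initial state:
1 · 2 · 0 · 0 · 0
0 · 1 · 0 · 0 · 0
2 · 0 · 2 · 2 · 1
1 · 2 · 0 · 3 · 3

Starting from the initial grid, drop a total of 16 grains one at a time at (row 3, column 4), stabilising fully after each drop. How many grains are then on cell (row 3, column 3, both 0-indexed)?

1

0) 1 · 2 · 0 · 0 · 0
0 · 1 · 0 · 0 · 0
2 · 0 · 2 · 2 · 1
1 · 2 · 0 · 3 · 3
1) 1 · 2 · 0 · 0 · 0
0 · 1 · 0 · 0 · 0
2 · 0 · 2 · 3 · 2
1 · 2 · 1 · 0 · 1
2) 1 · 2 · 0 · 0 · 0
0 · 1 · 0 · 0 · 0
2 · 0 · 2 · 3 · 2
1 · 2 · 1 · 0 · 2
3) 1 · 2 · 0 · 0 · 0
0 · 1 · 0 · 0 · 0
2 · 0 · 2 · 3 · 2
1 · 2 · 1 · 0 · 3
4) 1 · 2 · 0 · 0 · 0
0 · 1 · 0 · 0 · 0
2 · 0 · 2 · 3 · 3
1 · 2 · 1 · 1 · 0
5) 1 · 2 · 0 · 0 · 0
0 · 1 · 0 · 0 · 0
2 · 0 · 2 · 3 · 3
1 · 2 · 1 · 1 · 1
6) 1 · 2 · 0 · 0 · 0
0 · 1 · 0 · 0 · 0
2 · 0 · 2 · 3 · 3
1 · 2 · 1 · 1 · 2
7) 1 · 2 · 0 · 0 · 0
0 · 1 · 0 · 0 · 0
2 · 0 · 2 · 3 · 3
1 · 2 · 1 · 1 · 3
8) 1 · 2 · 0 · 0 · 0
0 · 1 · 0 · 1 · 1
2 · 0 · 3 · 0 · 1
1 · 2 · 1 · 3 · 1
9) 1 · 2 · 0 · 0 · 0
0 · 1 · 0 · 1 · 1
2 · 0 · 3 · 0 · 1
1 · 2 · 1 · 3 · 2
10) 1 · 2 · 0 · 0 · 0
0 · 1 · 0 · 1 · 1
2 · 0 · 3 · 0 · 1
1 · 2 · 1 · 3 · 3
11) 1 · 2 · 0 · 0 · 0
0 · 1 · 0 · 1 · 1
2 · 0 · 3 · 1 · 2
1 · 2 · 2 · 0 · 1
12) 1 · 2 · 0 · 0 · 0
0 · 1 · 0 · 1 · 1
2 · 0 · 3 · 1 · 2
1 · 2 · 2 · 0 · 2
13) 1 · 2 · 0 · 0 · 0
0 · 1 · 0 · 1 · 1
2 · 0 · 3 · 1 · 2
1 · 2 · 2 · 0 · 3
14) 1 · 2 · 0 · 0 · 0
0 · 1 · 0 · 1 · 1
2 · 0 · 3 · 1 · 3
1 · 2 · 2 · 1 · 0
15) 1 · 2 · 0 · 0 · 0
0 · 1 · 0 · 1 · 1
2 · 0 · 3 · 1 · 3
1 · 2 · 2 · 1 · 1
16) 1 · 2 · 0 · 0 · 0
0 · 1 · 0 · 1 · 1
2 · 0 · 3 · 1 · 3
1 · 2 · 2 · 1 · 2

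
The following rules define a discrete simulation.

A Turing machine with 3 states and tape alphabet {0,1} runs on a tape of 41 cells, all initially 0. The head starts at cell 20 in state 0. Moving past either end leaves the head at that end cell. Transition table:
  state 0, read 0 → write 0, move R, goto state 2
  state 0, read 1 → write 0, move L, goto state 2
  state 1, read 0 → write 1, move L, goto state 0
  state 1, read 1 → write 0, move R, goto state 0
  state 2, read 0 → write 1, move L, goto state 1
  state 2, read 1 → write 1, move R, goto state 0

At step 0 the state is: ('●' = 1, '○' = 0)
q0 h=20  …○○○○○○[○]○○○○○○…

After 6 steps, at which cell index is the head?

step 0: q0 h=20  …○○○○○○[○]○○○○○○…
step 1: q2 h=21  …○○○○○○[○]○○○○○○…
step 2: q1 h=20  …○○○○○○[○]●○○○○○…
step 3: q0 h=19  …○○○○○○[○]●●○○○○…
step 4: q2 h=20  …○○○○○○[●]●○○○○○…
step 5: q0 h=21  …○○○○○●[●]○○○○○○…
step 6: q2 h=20  …○○○○○○[●]○○○○○○…

20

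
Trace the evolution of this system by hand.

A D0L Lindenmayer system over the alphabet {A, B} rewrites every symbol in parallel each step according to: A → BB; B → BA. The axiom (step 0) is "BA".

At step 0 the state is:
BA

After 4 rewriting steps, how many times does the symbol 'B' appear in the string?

21

step 0: BA
step 1: BABB
step 2: BABBBABA
step 3: BABBBABABABBBABB
step 4: BABBBABABABBBABBBABBBABABABBBABA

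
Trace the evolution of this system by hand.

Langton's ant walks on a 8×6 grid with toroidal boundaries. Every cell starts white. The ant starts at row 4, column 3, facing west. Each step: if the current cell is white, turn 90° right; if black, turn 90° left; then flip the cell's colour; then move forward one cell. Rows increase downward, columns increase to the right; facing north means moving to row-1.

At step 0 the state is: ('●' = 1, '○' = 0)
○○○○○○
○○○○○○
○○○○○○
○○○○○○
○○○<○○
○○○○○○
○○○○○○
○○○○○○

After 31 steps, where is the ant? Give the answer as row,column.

6,4

t=0: ○○○○○○
○○○○○○
○○○○○○
○○○○○○
○○○<○○
○○○○○○
○○○○○○
○○○○○○
t=1: ○○○○○○
○○○○○○
○○○○○○
○○○^○○
○○○●○○
○○○○○○
○○○○○○
○○○○○○
t=2: ○○○○○○
○○○○○○
○○○○○○
○○○●>○
○○○●○○
○○○○○○
○○○○○○
○○○○○○
t=3: ○○○○○○
○○○○○○
○○○○○○
○○○●●○
○○○●v○
○○○○○○
○○○○○○
○○○○○○
t=4: ○○○○○○
○○○○○○
○○○○○○
○○○●●○
○○○<●○
○○○○○○
○○○○○○
○○○○○○
t=5: ○○○○○○
○○○○○○
○○○○○○
○○○●●○
○○○○●○
○○○v○○
○○○○○○
○○○○○○
t=6: ○○○○○○
○○○○○○
○○○○○○
○○○●●○
○○○○●○
○○<●○○
○○○○○○
○○○○○○
t=7: ○○○○○○
○○○○○○
○○○○○○
○○○●●○
○○^○●○
○○●●○○
○○○○○○
○○○○○○
t=8: ○○○○○○
○○○○○○
○○○○○○
○○○●●○
○○●>●○
○○●●○○
○○○○○○
○○○○○○
t=9: ○○○○○○
○○○○○○
○○○○○○
○○○●●○
○○●●●○
○○●v○○
○○○○○○
○○○○○○
t=10: ○○○○○○
○○○○○○
○○○○○○
○○○●●○
○○●●●○
○○●○>○
○○○○○○
○○○○○○
t=11: ○○○○○○
○○○○○○
○○○○○○
○○○●●○
○○●●●○
○○●○●○
○○○○v○
○○○○○○
t=12: ○○○○○○
○○○○○○
○○○○○○
○○○●●○
○○●●●○
○○●○●○
○○○<●○
○○○○○○
t=13: ○○○○○○
○○○○○○
○○○○○○
○○○●●○
○○●●●○
○○●^●○
○○○●●○
○○○○○○
t=14: ○○○○○○
○○○○○○
○○○○○○
○○○●●○
○○●●●○
○○●●>○
○○○●●○
○○○○○○
t=15: ○○○○○○
○○○○○○
○○○○○○
○○○●●○
○○●●^○
○○●●○○
○○○●●○
○○○○○○
t=16: ○○○○○○
○○○○○○
○○○○○○
○○○●●○
○○●<○○
○○●●○○
○○○●●○
○○○○○○
t=17: ○○○○○○
○○○○○○
○○○○○○
○○○●●○
○○●○○○
○○●v○○
○○○●●○
○○○○○○
t=18: ○○○○○○
○○○○○○
○○○○○○
○○○●●○
○○●○○○
○○●○>○
○○○●●○
○○○○○○
t=19: ○○○○○○
○○○○○○
○○○○○○
○○○●●○
○○●○○○
○○●○●○
○○○●v○
○○○○○○
t=20: ○○○○○○
○○○○○○
○○○○○○
○○○●●○
○○●○○○
○○●○●○
○○○●○>
○○○○○○
t=21: ○○○○○○
○○○○○○
○○○○○○
○○○●●○
○○●○○○
○○●○●○
○○○●○●
○○○○○v
t=22: ○○○○○○
○○○○○○
○○○○○○
○○○●●○
○○●○○○
○○●○●○
○○○●○●
○○○○<●
t=23: ○○○○○○
○○○○○○
○○○○○○
○○○●●○
○○●○○○
○○●○●○
○○○●^●
○○○○●●
t=24: ○○○○○○
○○○○○○
○○○○○○
○○○●●○
○○●○○○
○○●○●○
○○○●●>
○○○○●●
t=25: ○○○○○○
○○○○○○
○○○○○○
○○○●●○
○○●○○○
○○●○●^
○○○●●○
○○○○●●
t=26: ○○○○○○
○○○○○○
○○○○○○
○○○●●○
○○●○○○
>○●○●●
○○○●●○
○○○○●●
t=27: ○○○○○○
○○○○○○
○○○○○○
○○○●●○
○○●○○○
●○●○●●
v○○●●○
○○○○●●
t=28: ○○○○○○
○○○○○○
○○○○○○
○○○●●○
○○●○○○
●○●○●●
●○○●●<
○○○○●●
t=29: ○○○○○○
○○○○○○
○○○○○○
○○○●●○
○○●○○○
●○●○●^
●○○●●●
○○○○●●
t=30: ○○○○○○
○○○○○○
○○○○○○
○○○●●○
○○●○○○
●○●○<○
●○○●●●
○○○○●●
t=31: ○○○○○○
○○○○○○
○○○○○○
○○○●●○
○○●○○○
●○●○○○
●○○●v●
○○○○●●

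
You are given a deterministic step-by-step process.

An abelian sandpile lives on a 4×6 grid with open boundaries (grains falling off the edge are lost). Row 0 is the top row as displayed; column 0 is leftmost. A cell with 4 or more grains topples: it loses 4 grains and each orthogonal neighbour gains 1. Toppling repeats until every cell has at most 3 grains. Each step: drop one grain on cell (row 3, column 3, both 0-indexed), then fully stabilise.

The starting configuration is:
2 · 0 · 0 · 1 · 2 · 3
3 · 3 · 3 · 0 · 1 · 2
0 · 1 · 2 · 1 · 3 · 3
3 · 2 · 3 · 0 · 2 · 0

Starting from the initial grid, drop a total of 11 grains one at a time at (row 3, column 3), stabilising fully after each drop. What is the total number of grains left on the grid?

44

t=0: 2 · 0 · 0 · 1 · 2 · 3
3 · 3 · 3 · 0 · 1 · 2
0 · 1 · 2 · 1 · 3 · 3
3 · 2 · 3 · 0 · 2 · 0
t=1: 2 · 0 · 0 · 1 · 2 · 3
3 · 3 · 3 · 0 · 1 · 2
0 · 1 · 2 · 1 · 3 · 3
3 · 2 · 3 · 1 · 2 · 0
t=2: 2 · 0 · 0 · 1 · 2 · 3
3 · 3 · 3 · 0 · 1 · 2
0 · 1 · 2 · 1 · 3 · 3
3 · 2 · 3 · 2 · 2 · 0
t=3: 2 · 0 · 0 · 1 · 2 · 3
3 · 3 · 3 · 0 · 1 · 2
0 · 1 · 2 · 1 · 3 · 3
3 · 2 · 3 · 3 · 2 · 0
t=4: 2 · 0 · 0 · 1 · 2 · 3
3 · 3 · 3 · 0 · 1 · 2
0 · 1 · 3 · 2 · 3 · 3
3 · 3 · 0 · 1 · 3 · 0
t=5: 2 · 0 · 0 · 1 · 2 · 3
3 · 3 · 3 · 0 · 1 · 2
0 · 1 · 3 · 2 · 3 · 3
3 · 3 · 0 · 2 · 3 · 0
t=6: 2 · 0 · 0 · 1 · 2 · 3
3 · 3 · 3 · 0 · 1 · 2
0 · 1 · 3 · 2 · 3 · 3
3 · 3 · 0 · 3 · 3 · 0
t=7: 3 · 1 · 1 · 1 · 2 · 3
0 · 1 · 1 · 2 · 2 · 3
1 · 3 · 1 · 1 · 2 · 0
3 · 3 · 2 · 2 · 1 · 2
t=8: 3 · 1 · 1 · 1 · 2 · 3
0 · 1 · 1 · 2 · 2 · 3
1 · 3 · 1 · 1 · 2 · 0
3 · 3 · 2 · 3 · 1 · 2
t=9: 3 · 1 · 1 · 1 · 2 · 3
0 · 1 · 1 · 2 · 2 · 3
1 · 3 · 1 · 2 · 2 · 0
3 · 3 · 3 · 0 · 2 · 2
t=10: 3 · 1 · 1 · 1 · 2 · 3
0 · 1 · 1 · 2 · 2 · 3
1 · 3 · 1 · 2 · 2 · 0
3 · 3 · 3 · 1 · 2 · 2
t=11: 3 · 1 · 1 · 1 · 2 · 3
0 · 1 · 1 · 2 · 2 · 3
1 · 3 · 1 · 2 · 2 · 0
3 · 3 · 3 · 2 · 2 · 2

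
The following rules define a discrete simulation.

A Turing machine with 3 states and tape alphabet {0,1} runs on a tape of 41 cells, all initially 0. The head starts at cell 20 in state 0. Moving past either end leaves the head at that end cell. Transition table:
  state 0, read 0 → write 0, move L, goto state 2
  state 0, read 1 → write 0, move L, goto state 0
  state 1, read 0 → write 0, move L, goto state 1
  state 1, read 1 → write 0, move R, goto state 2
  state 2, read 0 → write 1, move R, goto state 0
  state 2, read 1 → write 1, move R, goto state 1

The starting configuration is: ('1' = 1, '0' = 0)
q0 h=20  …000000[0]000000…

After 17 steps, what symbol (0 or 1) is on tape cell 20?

0) q0 h=20  …000000[0]000000…
1) q2 h=19  …000000[0]000000…
2) q0 h=20  …000001[0]000000…
3) q2 h=19  …000000[1]000000…
4) q1 h=20  …000001[0]000000…
5) q1 h=19  …000000[1]000000…
6) q2 h=20  …000000[0]000000…
7) q0 h=21  …000001[0]000000…
8) q2 h=20  …000000[1]000000…
9) q1 h=21  …000001[0]000000…
10) q1 h=20  …000000[1]000000…
11) q2 h=21  …000000[0]000000…
12) q0 h=22  …000001[0]000000…
13) q2 h=21  …000000[1]000000…
14) q1 h=22  …000001[0]000000…
15) q1 h=21  …000000[1]000000…
16) q2 h=22  …000000[0]000000…
17) q0 h=23  …000001[0]000000…

0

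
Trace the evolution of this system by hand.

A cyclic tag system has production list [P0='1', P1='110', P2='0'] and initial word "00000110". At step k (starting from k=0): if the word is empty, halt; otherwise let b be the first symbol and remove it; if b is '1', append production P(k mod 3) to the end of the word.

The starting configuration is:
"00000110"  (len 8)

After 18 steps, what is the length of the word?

[0] "00000110"  (len 8)
[1] "0000110"  (len 7)
[2] "000110"  (len 6)
[3] "00110"  (len 5)
[4] "0110"  (len 4)
[5] "110"  (len 3)
[6] "100"  (len 3)
[7] "001"  (len 3)
[8] "01"  (len 2)
[9] "1"  (len 1)
[10] "1"  (len 1)
[11] "110"  (len 3)
[12] "100"  (len 3)
[13] "001"  (len 3)
[14] "01"  (len 2)
[15] "1"  (len 1)
[16] "1"  (len 1)
[17] "110"  (len 3)
[18] "100"  (len 3)

3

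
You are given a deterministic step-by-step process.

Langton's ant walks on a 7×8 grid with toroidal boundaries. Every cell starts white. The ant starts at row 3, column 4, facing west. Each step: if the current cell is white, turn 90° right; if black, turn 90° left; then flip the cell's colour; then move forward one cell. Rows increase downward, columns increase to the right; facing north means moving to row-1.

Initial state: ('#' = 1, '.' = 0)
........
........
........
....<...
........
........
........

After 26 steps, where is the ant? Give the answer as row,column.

4,7

0) ........
........
........
....<...
........
........
........
1) ........
........
....^...
....#...
........
........
........
2) ........
........
....#>..
....#...
........
........
........
3) ........
........
....##..
....#v..
........
........
........
4) ........
........
....##..
....<#..
........
........
........
5) ........
........
....##..
.....#..
....v...
........
........
6) ........
........
....##..
.....#..
...<#...
........
........
7) ........
........
....##..
...^.#..
...##...
........
........
8) ........
........
....##..
...#>#..
...##...
........
........
9) ........
........
....##..
...###..
...#v...
........
........
10) ........
........
....##..
...###..
...#.>..
........
........
11) ........
........
....##..
...###..
...#.#..
.....v..
........
12) ........
........
....##..
...###..
...#.#..
....<#..
........
13) ........
........
....##..
...###..
...#^#..
....##..
........
14) ........
........
....##..
...###..
...##>..
....##..
........
15) ........
........
....##..
...##^..
...##...
....##..
........
16) ........
........
....##..
...#<...
...##...
....##..
........
17) ........
........
....##..
...#....
...#v...
....##..
........
18) ........
........
....##..
...#....
...#.>..
....##..
........
19) ........
........
....##..
...#....
...#.#..
....#v..
........
20) ........
........
....##..
...#....
...#.#..
....#.>.
........
21) ........
........
....##..
...#....
...#.#..
....#.#.
......v.
22) ........
........
....##..
...#....
...#.#..
....#.#.
.....<#.
23) ........
........
....##..
...#....
...#.#..
....#^#.
.....##.
24) ........
........
....##..
...#....
...#.#..
....##>.
.....##.
25) ........
........
....##..
...#....
...#.#^.
....##..
.....##.
26) ........
........
....##..
...#....
...#.##>
....##..
.....##.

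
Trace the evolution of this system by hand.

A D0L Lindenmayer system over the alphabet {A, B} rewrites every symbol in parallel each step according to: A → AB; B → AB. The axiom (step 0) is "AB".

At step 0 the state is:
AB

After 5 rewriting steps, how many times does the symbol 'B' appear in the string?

32

0) AB
1) ABAB
2) ABABABAB
3) ABABABABABABABAB
4) ABABABABABABABABABABABABABABABAB
5) ABABABABABABABABABABABABABABABABABABABABABABABABABABABABABABABAB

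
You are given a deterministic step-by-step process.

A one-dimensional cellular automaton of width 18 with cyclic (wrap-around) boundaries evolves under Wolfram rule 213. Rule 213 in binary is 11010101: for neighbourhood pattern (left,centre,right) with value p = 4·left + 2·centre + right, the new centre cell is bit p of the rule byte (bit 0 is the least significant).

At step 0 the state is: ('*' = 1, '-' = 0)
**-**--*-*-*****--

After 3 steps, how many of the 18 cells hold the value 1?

0) **-**--*-*-*****--
1) -*--**-*-*--*****-
2) -**--*-*-**--*****
3) --**-*-*--**--****

10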